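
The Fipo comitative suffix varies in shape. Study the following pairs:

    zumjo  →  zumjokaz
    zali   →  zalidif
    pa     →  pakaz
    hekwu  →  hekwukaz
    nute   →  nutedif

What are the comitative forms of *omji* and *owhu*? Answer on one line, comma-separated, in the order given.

omjidif, owhukaz

The suffix is conditioned by the last vowel: -dif when the last vowel of the stem is a front vowel (*zali*, *nute*); -kaz when the last vowel of the stem is a back vowel (*zumjo*, *pa*, *hekwu*).
*omji* — last vowel /i/ (a front vowel) → -dif → *omjidif*.
Since the last vowel of *owhu* is /u/ (a back vowel), it takes -kaz, giving *owhukaz*.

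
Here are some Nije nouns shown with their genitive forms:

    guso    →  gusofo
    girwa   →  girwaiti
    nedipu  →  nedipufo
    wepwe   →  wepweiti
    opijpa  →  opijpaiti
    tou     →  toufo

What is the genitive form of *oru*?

The pattern is rounding harmony: -fo when the last vowel of the stem is a rounded vowel (*guso*, *nedipu*, *tou*); -iti when the last vowel of the stem is an unrounded vowel (*girwa*, *wepwe*, *opijpa*).
The last vowel of *oru* is /u/, which is a rounded vowel, so the suffix is -fo, giving *orufo*.

orufo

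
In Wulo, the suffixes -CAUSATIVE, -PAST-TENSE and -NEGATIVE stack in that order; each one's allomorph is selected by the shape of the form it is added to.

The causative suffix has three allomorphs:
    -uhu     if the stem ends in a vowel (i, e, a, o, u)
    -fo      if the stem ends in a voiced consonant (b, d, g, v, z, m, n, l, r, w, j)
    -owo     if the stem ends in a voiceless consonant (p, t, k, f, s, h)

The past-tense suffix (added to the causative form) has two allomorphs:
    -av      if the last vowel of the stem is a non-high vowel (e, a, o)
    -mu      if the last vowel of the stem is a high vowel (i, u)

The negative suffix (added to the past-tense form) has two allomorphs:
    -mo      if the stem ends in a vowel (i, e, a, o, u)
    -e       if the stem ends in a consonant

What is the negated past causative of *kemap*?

kemapowoave

Since the final sound of *kemap* is /p/ (a voiceless consonant), it takes -owo, giving *kemapowo*.
Since the last vowel of the causative form *kemapowo* is /o/ (a non-high vowel), it takes -av, giving *kemapowoav*.
Since the final sound of the past-tense form *kemapowoav* is /v/ (a consonant), it takes -e, giving *kemapowoave*.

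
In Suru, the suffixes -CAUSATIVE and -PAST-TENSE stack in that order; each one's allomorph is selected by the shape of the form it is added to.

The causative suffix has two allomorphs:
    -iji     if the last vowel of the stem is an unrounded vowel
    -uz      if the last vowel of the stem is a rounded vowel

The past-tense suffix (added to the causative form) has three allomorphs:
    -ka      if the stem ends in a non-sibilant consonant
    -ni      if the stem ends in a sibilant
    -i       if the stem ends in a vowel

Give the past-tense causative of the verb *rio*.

*rio* — last vowel /o/ (a rounded vowel) → -uz → *riouz*.
The causative form *riouz*: final sound = /z/, a sibilant → -ni → *riouzni*.

riouzni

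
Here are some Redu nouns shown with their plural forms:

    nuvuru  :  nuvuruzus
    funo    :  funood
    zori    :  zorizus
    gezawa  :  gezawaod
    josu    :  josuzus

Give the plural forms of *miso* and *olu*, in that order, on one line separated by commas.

misood, oluzus

The suffix is conditioned by the last vowel: -zus when the last vowel of the stem is a high vowel (*nuvuru*, *zori*, *josu*); -od when the last vowel of the stem is a non-high vowel (*funo*, *gezawa*).
*miso* — last vowel /o/ (a non-high vowel) → -od → *misood*.
*olu* — last vowel /u/ (a high vowel) → -zus → *oluzus*.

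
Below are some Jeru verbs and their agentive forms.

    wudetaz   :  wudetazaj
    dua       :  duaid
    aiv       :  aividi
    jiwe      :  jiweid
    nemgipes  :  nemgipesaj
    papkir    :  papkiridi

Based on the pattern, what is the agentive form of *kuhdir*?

The alternation tracks the final sound of the stem — -aj when the stem ends in a sibilant (*wudetaz*, *nemgipes*); -idi when the stem ends in a non-sibilant consonant (*aiv*, *papkir*); -id when the stem ends in a vowel (*dua*, *jiwe*).
The final sound of *kuhdir* is /r/, which is a non-sibilant consonant, so the suffix is -idi, giving *kuhdiridi*.

kuhdiridi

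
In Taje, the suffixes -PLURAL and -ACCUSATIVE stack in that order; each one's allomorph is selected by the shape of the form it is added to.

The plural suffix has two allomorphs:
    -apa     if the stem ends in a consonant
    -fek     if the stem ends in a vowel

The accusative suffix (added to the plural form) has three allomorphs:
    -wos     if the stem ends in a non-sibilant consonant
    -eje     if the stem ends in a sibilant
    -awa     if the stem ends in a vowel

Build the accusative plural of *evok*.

Since the final sound of *evok* is /k/ (a consonant), it takes -apa, giving *evokapa*.
The plural form *evokapa*: final sound = /a/, a vowel → -awa → *evokapaawa*.

evokapaawa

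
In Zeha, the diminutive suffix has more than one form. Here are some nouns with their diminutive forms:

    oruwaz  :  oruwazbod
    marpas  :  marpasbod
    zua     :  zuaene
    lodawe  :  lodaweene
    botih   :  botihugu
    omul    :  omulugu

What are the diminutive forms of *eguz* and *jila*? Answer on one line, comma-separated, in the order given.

eguzbod, jilaene

The pattern is sibilance of the final sound: -bod when the stem ends in a sibilant (*oruwaz*, *marpas*); -ugu when the stem ends in a non-sibilant consonant (*botih*, *omul*); -ene when the stem ends in a vowel (*zua*, *lodawe*).
Since the final sound of *eguz* is /z/ (a sibilant), it takes -bod, giving *eguzbod*.
*jila* — final sound /a/ (a vowel) → -ene → *jilaene*.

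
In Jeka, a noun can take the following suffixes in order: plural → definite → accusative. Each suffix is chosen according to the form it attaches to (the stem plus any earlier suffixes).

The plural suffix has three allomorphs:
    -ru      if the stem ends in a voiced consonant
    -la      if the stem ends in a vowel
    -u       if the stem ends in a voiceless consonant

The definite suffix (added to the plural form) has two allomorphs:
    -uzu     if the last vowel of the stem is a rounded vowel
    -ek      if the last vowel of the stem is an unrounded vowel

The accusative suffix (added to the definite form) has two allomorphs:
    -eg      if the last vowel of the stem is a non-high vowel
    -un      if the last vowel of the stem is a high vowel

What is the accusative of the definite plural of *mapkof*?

mapkofuuzuun

*mapkof* — final sound /f/ (a voiceless consonant) → -u → *mapkofu*.
The plural form *mapkofu* — last vowel /u/ (a rounded vowel) → -uzu → *mapkofuuzu*.
The last vowel of the definite form *mapkofuuzu* is /u/, which is a high vowel, so the accusative suffix is -un, giving *mapkofuuzuun*.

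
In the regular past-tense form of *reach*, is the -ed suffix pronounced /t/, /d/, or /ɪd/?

/t/

The stem *reach* ends in a voiceless consonant other than /t/.
The -ed suffix is realized as /ɪd/ after /t, d/; as /t/ after other voiceless consonants; and as /d/ after other voiced sounds.
So -ed on *reach* is pronounced /t/.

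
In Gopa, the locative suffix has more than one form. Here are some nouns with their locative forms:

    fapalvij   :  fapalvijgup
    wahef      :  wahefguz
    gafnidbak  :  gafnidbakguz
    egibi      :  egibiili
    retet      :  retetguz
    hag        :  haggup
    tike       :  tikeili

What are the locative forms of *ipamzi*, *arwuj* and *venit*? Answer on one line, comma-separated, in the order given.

ipamziili, arwujgup, venitguz

The suffix is conditioned by the final sound: -guz when the stem ends in a voiceless consonant (*wahef*, *gafnidbak*, *retet*); -gup when the stem ends in a voiced consonant (*fapalvij*, *hag*); -ili when the stem ends in a vowel (*egibi*, *tike*).
Since the final sound of *ipamzi* is /i/ (a vowel), it takes -ili, giving *ipamziili*.
*arwuj*: final sound = /j/, a voiced consonant → -gup → *arwujgup*.
Since the final sound of *venit* is /t/ (a voiceless consonant), it takes -guz, giving *venitguz*.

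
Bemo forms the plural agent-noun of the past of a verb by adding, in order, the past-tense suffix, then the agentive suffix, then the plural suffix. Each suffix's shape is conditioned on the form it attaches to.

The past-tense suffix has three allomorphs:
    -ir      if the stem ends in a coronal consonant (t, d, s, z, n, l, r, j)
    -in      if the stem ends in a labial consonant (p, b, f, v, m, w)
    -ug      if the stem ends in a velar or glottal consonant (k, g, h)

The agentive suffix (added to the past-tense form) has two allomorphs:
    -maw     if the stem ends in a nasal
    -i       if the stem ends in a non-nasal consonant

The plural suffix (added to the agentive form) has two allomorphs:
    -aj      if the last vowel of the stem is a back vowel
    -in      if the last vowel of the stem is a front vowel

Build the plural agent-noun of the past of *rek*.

The final consonant of *rek* is /k/, which is velar/glottal, so the past-tense suffix is -ug, giving *rekug*.
The past-tense form *rekug* — final consonant /g/ (non-nasal) → -i → *rekugi*.
The last vowel of the agentive form *rekugi* is /i/, which is a front vowel, so the plural suffix is -in, giving *rekugiin*.

rekugiin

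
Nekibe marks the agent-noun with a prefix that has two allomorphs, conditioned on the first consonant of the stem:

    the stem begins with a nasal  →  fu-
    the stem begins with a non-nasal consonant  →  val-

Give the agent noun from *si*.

*si*: first consonant = /s/, non-nasal → val- → *valsi*.

valsi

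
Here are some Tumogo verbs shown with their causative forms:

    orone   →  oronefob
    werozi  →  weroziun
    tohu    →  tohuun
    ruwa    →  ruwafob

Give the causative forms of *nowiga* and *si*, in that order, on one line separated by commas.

The suffix is conditioned by the last vowel: -un when the last vowel of the stem is a high vowel (*werozi*, *tohu*); -fob when the last vowel of the stem is a non-high vowel (*orone*, *ruwa*).
Since the last vowel of *nowiga* is /a/ (a non-high vowel), it takes -fob, giving *nowigafob*.
The last vowel of *si* is /i/, which is a high vowel, so the suffix is -un, giving *siun*.

nowigafob, siun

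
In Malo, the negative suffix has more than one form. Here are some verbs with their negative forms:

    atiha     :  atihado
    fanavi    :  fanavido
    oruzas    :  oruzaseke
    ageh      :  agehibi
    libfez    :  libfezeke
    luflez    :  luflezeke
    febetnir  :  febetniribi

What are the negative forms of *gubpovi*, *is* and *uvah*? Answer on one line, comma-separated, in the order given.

The alternation tracks the final sound of the stem — -eke when the stem ends in a sibilant (*oruzas*, *libfez*, *luflez*); -ibi when the stem ends in a non-sibilant consonant (*ageh*, *febetnir*); -do when the stem ends in a vowel (*atiha*, *fanavi*).
*gubpovi* — final sound /i/ (a vowel) → -do → *gubpovido*.
*is*: final sound = /s/, a sibilant → -eke → *iseke*.
The final sound of *uvah* is /h/, which is a non-sibilant consonant, so the suffix is -ibi, giving *uvahibi*.

gubpovido, iseke, uvahibi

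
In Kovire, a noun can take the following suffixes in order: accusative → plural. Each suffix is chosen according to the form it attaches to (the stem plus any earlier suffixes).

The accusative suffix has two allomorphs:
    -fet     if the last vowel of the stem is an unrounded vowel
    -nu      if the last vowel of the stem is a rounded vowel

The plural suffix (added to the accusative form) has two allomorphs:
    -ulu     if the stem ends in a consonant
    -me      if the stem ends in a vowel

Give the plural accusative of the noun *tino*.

The last vowel of *tino* is /o/, which is a rounded vowel, so the accusative suffix is -nu, giving *tinonu*.
The accusative form *tinonu* — final sound /u/ (a vowel) → -me → *tinonume*.

tinonume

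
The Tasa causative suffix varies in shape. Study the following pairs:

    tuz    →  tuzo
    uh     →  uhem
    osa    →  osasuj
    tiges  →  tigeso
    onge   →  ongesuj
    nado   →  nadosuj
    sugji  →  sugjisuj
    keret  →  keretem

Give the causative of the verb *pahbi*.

The alternation tracks the final sound of the stem — -o when the stem ends in a sibilant (*tuz*, *tiges*); -em when the stem ends in a non-sibilant consonant (*uh*, *keret*); -suj when the stem ends in a vowel (*osa*, *onge*, *nado*, *sugji*).
*pahbi*: final sound = /i/, a vowel → -suj → *pahbisuj*.

pahbisuj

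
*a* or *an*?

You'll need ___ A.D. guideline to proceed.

an

The indefinite article is chosen by the initial *sound* of the following word, not its spelling.
The initialism *A.D.* is read letter by letter; the first letter, A, is pronounced /eɪ/, which begins with a vowel sound.
So the article is *an*: You'll need an A.D. guideline to proceed.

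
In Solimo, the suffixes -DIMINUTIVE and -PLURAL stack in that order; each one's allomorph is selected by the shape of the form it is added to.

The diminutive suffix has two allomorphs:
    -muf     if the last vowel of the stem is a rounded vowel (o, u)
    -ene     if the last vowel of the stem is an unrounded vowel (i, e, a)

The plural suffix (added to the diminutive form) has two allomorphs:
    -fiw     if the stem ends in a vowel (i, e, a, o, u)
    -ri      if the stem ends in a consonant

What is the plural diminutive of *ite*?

iteenefiw

The last vowel of *ite* is /e/, which is an unrounded vowel, so the diminutive suffix is -ene, giving *iteene*.
Since the final sound of the diminutive form *iteene* is /e/ (a vowel), it takes -fiw, giving *iteenefiw*.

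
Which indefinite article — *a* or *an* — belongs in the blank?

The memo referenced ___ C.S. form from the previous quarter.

The indefinite article is chosen by the initial *sound* of the following word, not its spelling.
The initialism *C.S.* is read letter by letter; the first letter, C, is pronounced /siː/, which begins with a consonant sound.
So the article is *a*: The memo referenced a C.S. form from the previous quarter.

a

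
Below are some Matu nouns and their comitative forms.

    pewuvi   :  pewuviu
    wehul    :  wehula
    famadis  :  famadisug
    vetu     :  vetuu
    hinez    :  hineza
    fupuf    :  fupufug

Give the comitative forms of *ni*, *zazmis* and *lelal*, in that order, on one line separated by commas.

niu, zazmisug, lelala

The alternation tracks the final sound of the stem — -ug when the stem ends in a voiceless consonant (*famadis*, *fupuf*); -a when the stem ends in a voiced consonant (*wehul*, *hinez*); -u when the stem ends in a vowel (*pewuvi*, *vetu*).
Since the final sound of *ni* is /i/ (a vowel), it takes -u, giving *niu*.
*zazmis*: final sound = /s/, a voiceless consonant → -ug → *zazmisug*.
The final sound of *lelal* is /l/, which is a voiced consonant, so the suffix is -a, giving *lelala*.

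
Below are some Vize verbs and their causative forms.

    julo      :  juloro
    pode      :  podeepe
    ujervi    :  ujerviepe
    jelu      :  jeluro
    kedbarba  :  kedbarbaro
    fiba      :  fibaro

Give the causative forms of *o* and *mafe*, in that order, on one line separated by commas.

The pattern is front/back vowel harmony: -epe when the last vowel of the stem is a front vowel (*pode*, *ujervi*); -ro when the last vowel of the stem is a back vowel (*julo*, *jelu*, *kedbarba*, *fiba*).
Since the last vowel of *o* is /o/ (a back vowel), it takes -ro, giving *oro*.
*mafe* — last vowel /e/ (a front vowel) → -epe → *mafeepe*.

oro, mafeepe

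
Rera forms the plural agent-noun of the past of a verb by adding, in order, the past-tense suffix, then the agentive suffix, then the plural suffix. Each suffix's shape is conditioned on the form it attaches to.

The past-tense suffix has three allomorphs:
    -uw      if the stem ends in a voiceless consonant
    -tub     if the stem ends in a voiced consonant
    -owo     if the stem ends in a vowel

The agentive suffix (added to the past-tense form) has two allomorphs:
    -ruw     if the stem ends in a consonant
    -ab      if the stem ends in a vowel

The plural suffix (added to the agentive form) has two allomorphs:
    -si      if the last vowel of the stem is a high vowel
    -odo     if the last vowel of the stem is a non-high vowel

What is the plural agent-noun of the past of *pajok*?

pajokuwruwsi

Since the final sound of *pajok* is /k/ (a voiceless consonant), it takes -uw, giving *pajokuw*.
Since the final sound of the past-tense form *pajokuw* is /w/ (a consonant), it takes -ruw, giving *pajokuwruw*.
Since the last vowel of the agentive form *pajokuwruw* is /u/ (a high vowel), it takes -si, giving *pajokuwruwsi*.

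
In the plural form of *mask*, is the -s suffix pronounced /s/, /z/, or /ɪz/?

/s/

The stem *mask* ends in a voiceless non-sibilant consonant.
The plural suffix surfaces as /ɪz/ after sibilants, /s/ after other voiceless consonants, and /z/ after other voiced sounds.
So the plural -s on *mask* is pronounced /s/.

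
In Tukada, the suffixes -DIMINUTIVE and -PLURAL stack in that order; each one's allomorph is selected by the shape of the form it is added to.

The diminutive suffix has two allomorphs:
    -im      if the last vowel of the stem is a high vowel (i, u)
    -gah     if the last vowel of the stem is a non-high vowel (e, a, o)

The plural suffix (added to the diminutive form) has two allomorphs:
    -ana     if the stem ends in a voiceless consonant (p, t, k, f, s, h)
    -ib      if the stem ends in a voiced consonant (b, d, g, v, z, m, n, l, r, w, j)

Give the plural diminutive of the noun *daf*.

dafgahana

The last vowel of *daf* is /a/, which is a non-high vowel, so the diminutive suffix is -gah, giving *dafgah*.
The diminutive form *dafgah* — final consonant /h/ (voiceless) → -ana → *dafgahana*.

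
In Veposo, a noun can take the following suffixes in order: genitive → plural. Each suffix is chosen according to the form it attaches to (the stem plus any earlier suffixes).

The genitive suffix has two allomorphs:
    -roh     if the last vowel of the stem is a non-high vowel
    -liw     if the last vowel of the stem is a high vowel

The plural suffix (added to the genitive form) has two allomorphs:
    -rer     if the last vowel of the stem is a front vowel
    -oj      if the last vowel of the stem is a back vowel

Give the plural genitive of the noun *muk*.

mukliwrer

The last vowel of *muk* is /u/, which is a high vowel, so the genitive suffix is -liw, giving *mukliw*.
The last vowel of the genitive form *mukliw* is /i/, which is a front vowel, so the plural suffix is -rer, giving *mukliwrer*.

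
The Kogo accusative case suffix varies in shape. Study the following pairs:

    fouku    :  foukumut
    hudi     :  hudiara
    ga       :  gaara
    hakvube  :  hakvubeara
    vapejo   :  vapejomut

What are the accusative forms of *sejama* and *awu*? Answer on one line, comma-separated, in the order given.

The pattern is rounding harmony: -mut when the last vowel of the stem is a rounded vowel (*fouku*, *vapejo*); -ara when the last vowel of the stem is an unrounded vowel (*hudi*, *ga*, *hakvube*).
The last vowel of *sejama* is /a/, which is an unrounded vowel, so the suffix is -ara, giving *sejamaara*.
The last vowel of *awu* is /u/, which is a rounded vowel, so the suffix is -mut, giving *awumut*.

sejamaara, awumut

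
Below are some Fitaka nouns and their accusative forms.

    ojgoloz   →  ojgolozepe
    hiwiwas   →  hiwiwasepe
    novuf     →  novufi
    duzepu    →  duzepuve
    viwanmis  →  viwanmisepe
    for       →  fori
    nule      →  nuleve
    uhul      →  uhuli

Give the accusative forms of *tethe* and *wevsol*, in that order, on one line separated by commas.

tetheve, wevsoli

The pattern is sibilance of the final sound: -epe when the stem ends in a sibilant (*ojgoloz*, *hiwiwas*, *viwanmis*); -i when the stem ends in a non-sibilant consonant (*novuf*, *for*, *uhul*); -ve when the stem ends in a vowel (*duzepu*, *nule*).
The final sound of *tethe* is /e/, which is a vowel, so the suffix is -ve, giving *tetheve*.
*wevsol* — final sound /l/ (a non-sibilant consonant) → -i → *wevsoli*.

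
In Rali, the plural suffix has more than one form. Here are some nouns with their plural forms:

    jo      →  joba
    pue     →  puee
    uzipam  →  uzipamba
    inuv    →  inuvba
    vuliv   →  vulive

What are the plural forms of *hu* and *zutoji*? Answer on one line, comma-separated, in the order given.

The suffix is conditioned by the last vowel: -e when the last vowel of the stem is a front vowel (*pue*, *vuliv*); -ba when the last vowel of the stem is a back vowel (*jo*, *uzipam*, *inuv*).
*hu* — last vowel /u/ (a back vowel) → -ba → *huba*.
*zutoji* — last vowel /i/ (a front vowel) → -e → *zutojie*.

huba, zutojie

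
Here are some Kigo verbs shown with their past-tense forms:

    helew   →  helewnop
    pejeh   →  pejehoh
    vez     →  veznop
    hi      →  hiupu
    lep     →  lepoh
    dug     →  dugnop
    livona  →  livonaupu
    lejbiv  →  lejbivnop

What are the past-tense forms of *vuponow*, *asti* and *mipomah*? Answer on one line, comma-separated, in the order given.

The suffix is conditioned by the final sound: -oh when the stem ends in a voiceless consonant (*pejeh*, *lep*); -nop when the stem ends in a voiced consonant (*helew*, *vez*, *dug*, *lejbiv*); -upu when the stem ends in a vowel (*hi*, *livona*).
Since the final sound of *vuponow* is /w/ (a voiced consonant), it takes -nop, giving *vuponownop*.
Since the final sound of *asti* is /i/ (a vowel), it takes -upu, giving *astiupu*.
Since the final sound of *mipomah* is /h/ (a voiceless consonant), it takes -oh, giving *mipomahoh*.

vuponownop, astiupu, mipomahoh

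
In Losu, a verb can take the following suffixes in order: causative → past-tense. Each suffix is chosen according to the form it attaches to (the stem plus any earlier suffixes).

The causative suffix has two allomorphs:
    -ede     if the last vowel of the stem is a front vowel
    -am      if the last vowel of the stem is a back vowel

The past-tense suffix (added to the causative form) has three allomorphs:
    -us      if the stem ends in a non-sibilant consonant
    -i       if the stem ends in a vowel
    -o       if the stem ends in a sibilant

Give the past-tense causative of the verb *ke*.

keedei

*ke*: last vowel = /e/, a front vowel → -ede → *keede*.
Since the final sound of the causative form *keede* is /e/ (a vowel), it takes -i, giving *keedei*.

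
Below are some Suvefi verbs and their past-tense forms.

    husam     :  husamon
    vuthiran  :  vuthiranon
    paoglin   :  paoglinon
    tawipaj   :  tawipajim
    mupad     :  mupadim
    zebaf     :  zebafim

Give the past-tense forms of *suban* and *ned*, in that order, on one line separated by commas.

The pattern is nasality of the final consonant: -on when the stem ends in a nasal (*husam*, *vuthiran*, *paoglin*); -im when the stem ends in a non-nasal consonant (*tawipaj*, *mupad*, *zebaf*).
*suban* — final consonant /n/ (a nasal) → -on → *subanon*.
Since the final consonant of *ned* is /d/ (non-nasal), it takes -im, giving *nedim*.

subanon, nedim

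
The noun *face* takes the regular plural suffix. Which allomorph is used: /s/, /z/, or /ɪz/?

/ɪz/

The stem *face* ends in a sibilant (/s, z, ʃ, ʒ, tʃ, dʒ/).
The plural suffix surfaces as /ɪz/ after sibilants, /s/ after other voiceless consonants, and /z/ after other voiced sounds.
So the plural -s on *face* is pronounced /ɪz/.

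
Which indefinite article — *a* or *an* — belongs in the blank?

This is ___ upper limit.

The indefinite article is chosen by the initial *sound* of the following word, not its spelling.
*upper* begins with the sound /ʌ/ (u pronounced /ʌ/) — a vowel sound.
So the article is *an*: This is an upper limit.

an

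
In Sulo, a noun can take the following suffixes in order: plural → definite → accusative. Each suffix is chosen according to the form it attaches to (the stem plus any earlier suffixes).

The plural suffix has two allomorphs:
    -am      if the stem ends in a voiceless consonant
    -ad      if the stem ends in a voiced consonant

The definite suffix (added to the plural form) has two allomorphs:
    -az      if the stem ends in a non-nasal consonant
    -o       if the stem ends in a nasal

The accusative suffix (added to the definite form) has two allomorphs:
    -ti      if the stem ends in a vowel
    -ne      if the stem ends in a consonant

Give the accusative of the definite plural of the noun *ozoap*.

*ozoap* — final consonant /p/ (voiceless) → -am → *ozoapam*.
The plural form *ozoapam*: final consonant = /m/, a nasal → -o → *ozoapamo*.
The definite form *ozoapamo* — final sound /o/ (a vowel) → -ti → *ozoapamoti*.

ozoapamoti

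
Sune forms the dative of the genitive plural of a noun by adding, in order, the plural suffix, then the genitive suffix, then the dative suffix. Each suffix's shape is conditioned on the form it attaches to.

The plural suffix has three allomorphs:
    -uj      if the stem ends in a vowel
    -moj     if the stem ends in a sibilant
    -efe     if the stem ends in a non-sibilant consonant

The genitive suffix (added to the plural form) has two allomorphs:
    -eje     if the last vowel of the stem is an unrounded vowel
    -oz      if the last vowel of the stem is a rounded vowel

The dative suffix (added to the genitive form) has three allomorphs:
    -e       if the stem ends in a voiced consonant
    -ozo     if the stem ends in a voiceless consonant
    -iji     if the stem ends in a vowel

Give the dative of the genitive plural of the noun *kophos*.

Since the final sound of *kophos* is /s/ (a sibilant), it takes -moj, giving *kophosmoj*.
Since the last vowel of the plural form *kophosmoj* is /o/ (a rounded vowel), it takes -oz, giving *kophosmojoz*.
The final sound of the genitive form *kophosmojoz* is /z/, which is a voiced consonant, so the dative suffix is -e, giving *kophosmojoze*.

kophosmojoze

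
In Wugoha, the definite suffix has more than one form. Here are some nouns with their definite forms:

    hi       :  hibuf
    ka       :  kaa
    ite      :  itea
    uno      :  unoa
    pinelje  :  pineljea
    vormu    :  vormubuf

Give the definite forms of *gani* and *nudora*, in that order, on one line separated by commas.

The suffix is conditioned by the last vowel: -buf when the last vowel of the stem is a high vowel (*hi*, *vormu*); -a when the last vowel of the stem is a non-high vowel (*ka*, *ite*, *uno*, *pinelje*).
The last vowel of *gani* is /i/, which is a high vowel, so the suffix is -buf, giving *ganibuf*.
The last vowel of *nudora* is /a/, which is a non-high vowel, so the suffix is -a, giving *nudoraa*.

ganibuf, nudoraa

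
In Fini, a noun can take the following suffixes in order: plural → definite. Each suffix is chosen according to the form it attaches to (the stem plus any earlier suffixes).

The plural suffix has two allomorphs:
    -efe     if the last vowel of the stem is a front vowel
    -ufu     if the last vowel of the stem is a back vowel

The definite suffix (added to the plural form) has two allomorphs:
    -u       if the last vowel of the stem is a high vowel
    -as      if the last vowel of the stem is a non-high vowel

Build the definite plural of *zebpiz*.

zebpizefeas

*zebpiz* — last vowel /i/ (a front vowel) → -efe → *zebpizefe*.
The plural form *zebpizefe*: last vowel = /e/, a non-high vowel → -as → *zebpizefeas*.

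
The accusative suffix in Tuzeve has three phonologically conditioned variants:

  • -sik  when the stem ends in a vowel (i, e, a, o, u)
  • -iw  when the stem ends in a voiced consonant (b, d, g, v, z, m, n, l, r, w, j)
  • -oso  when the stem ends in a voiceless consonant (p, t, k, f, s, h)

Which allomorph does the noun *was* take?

The final sound of *was* is /s/, which is a voiceless consonant, so the suffix is -oso.

-oso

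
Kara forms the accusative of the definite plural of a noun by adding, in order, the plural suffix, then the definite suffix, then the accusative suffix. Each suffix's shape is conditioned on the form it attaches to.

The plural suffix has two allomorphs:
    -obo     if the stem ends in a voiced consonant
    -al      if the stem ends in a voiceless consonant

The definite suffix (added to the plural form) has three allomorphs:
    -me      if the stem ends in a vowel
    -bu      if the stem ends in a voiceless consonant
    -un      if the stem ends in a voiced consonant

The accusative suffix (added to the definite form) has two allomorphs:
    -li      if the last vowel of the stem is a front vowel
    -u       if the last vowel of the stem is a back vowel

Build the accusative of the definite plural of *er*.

*er*: final consonant = /r/, voiced → -obo → *erobo*.
Since the final sound of the plural form *erobo* is /o/ (a vowel), it takes -me, giving *erobome*.
Since the last vowel of the definite form *erobome* is /e/ (a front vowel), it takes -li, giving *erobomeli*.

erobomeli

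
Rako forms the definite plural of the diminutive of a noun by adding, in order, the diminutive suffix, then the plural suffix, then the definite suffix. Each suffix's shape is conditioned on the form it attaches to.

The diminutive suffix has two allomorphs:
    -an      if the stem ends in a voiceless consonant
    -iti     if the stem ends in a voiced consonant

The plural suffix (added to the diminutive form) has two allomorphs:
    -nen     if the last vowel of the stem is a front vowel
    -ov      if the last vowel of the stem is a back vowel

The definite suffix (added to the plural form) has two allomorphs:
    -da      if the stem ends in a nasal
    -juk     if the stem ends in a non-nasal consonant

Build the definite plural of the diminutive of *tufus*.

tufusanovjuk

Since the final consonant of *tufus* is /s/ (voiceless), it takes -an, giving *tufusan*.
The last vowel of the diminutive form *tufusan* is /a/, which is a back vowel, so the plural suffix is -ov, giving *tufusanov*.
The plural form *tufusanov* — final consonant /v/ (non-nasal) → -juk → *tufusanovjuk*.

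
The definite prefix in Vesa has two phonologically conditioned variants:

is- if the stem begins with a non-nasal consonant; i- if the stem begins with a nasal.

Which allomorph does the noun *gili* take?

Since the first consonant of *gili* is /g/ (non-nasal), it takes is-.

is-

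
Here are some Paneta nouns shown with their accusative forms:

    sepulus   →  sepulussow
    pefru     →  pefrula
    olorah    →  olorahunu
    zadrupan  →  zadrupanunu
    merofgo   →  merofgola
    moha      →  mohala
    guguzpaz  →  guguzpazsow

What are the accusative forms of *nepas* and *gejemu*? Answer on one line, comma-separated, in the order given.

nepassow, gejemula

The pattern is sibilance of the final sound: -sow when the stem ends in a sibilant (*sepulus*, *guguzpaz*); -unu when the stem ends in a non-sibilant consonant (*olorah*, *zadrupan*); -la when the stem ends in a vowel (*pefru*, *merofgo*, *moha*).
The final sound of *nepas* is /s/, which is a sibilant, so the suffix is -sow, giving *nepassow*.
Since the final sound of *gejemu* is /u/ (a vowel), it takes -la, giving *gejemula*.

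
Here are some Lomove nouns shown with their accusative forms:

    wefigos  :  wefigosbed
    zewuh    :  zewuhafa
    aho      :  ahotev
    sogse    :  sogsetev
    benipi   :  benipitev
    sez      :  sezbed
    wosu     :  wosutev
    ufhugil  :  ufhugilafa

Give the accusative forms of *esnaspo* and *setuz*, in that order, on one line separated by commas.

esnaspotev, setuzbed

The alternation tracks the final sound of the stem — -bed when the stem ends in a sibilant (*wefigos*, *sez*); -afa when the stem ends in a non-sibilant consonant (*zewuh*, *ufhugil*); -tev when the stem ends in a vowel (*aho*, *sogse*, *benipi*, *wosu*).
*esnaspo* — final sound /o/ (a vowel) → -tev → *esnaspotev*.
*setuz*: final sound = /z/, a sibilant → -bed → *setuzbed*.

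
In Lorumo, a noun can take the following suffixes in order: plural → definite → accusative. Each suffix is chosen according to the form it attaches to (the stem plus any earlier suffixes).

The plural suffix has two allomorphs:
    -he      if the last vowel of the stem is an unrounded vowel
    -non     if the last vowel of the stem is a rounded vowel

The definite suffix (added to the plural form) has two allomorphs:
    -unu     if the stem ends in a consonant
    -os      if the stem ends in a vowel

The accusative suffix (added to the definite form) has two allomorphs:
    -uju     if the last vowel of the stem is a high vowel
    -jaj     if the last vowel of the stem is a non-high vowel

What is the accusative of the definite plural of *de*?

The last vowel of *de* is /e/, which is an unrounded vowel, so the plural suffix is -he, giving *dehe*.
Since the final sound of the plural form *dehe* is /e/ (a vowel), it takes -os, giving *deheos*.
The definite form *deheos* — last vowel /o/ (a non-high vowel) → -jaj → *deheosjaj*.

deheosjaj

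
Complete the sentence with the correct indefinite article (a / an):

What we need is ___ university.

a

The indefinite article is chosen by the initial *sound* of the following word, not its spelling.
*university* begins with the sound /juː/ (u pronounced /juː/) — a consonant sound.
So the article is *a*: What we need is a university.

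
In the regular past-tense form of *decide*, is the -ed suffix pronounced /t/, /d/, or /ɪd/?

/ɪd/

The stem *decide* ends in /t/ or /d/.
The -ed suffix is realized as /ɪd/ after /t, d/; as /t/ after other voiceless consonants; and as /d/ after other voiced sounds.
So -ed on *decide* is pronounced /ɪd/.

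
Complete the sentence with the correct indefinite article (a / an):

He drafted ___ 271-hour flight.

a

The indefinite article is chosen by the initial *sound* of the following word, not its spelling.
The number *271* is spoken "two hundred …", beginning with /tuː/ — a consonant sound.
So the article is *a*: He drafted a 271-hour flight.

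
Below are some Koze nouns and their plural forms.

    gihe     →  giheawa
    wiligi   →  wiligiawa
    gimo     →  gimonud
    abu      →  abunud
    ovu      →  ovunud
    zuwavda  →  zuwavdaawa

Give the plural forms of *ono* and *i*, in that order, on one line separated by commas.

The pattern is rounding harmony: -nud when the last vowel of the stem is a rounded vowel (*gimo*, *abu*, *ovu*); -awa when the last vowel of the stem is an unrounded vowel (*gihe*, *wiligi*, *zuwavda*).
*ono* — last vowel /o/ (a rounded vowel) → -nud → *ononud*.
The last vowel of *i* is /i/, which is an unrounded vowel, so the suffix is -awa, giving *iawa*.

ononud, iawa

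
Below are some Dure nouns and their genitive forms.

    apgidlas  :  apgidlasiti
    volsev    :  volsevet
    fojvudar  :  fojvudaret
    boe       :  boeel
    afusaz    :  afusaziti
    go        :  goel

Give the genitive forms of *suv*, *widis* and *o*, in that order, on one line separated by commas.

The suffix is conditioned by the final sound: -iti when the stem ends in a sibilant (*apgidlas*, *afusaz*); -et when the stem ends in a non-sibilant consonant (*volsev*, *fojvudar*); -el when the stem ends in a vowel (*boe*, *go*).
*suv* — final sound /v/ (a non-sibilant consonant) → -et → *suvet*.
*widis*: final sound = /s/, a sibilant → -iti → *widisiti*.
*o*: final sound = /o/, a vowel → -el → *oel*.

suvet, widisiti, oel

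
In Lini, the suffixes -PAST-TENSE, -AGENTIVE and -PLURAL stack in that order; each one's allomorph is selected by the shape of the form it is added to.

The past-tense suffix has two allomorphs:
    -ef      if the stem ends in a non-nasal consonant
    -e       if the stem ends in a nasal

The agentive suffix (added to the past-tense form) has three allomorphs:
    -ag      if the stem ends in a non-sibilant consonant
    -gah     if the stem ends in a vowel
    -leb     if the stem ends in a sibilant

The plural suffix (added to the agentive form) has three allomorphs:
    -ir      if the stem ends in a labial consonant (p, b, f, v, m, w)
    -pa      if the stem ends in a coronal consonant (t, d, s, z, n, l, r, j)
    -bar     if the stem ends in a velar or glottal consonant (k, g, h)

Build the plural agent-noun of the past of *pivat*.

pivatefagbar

The final consonant of *pivat* is /t/, which is non-nasal, so the past-tense suffix is -ef, giving *pivatef*.
The past-tense form *pivatef*: final sound = /f/, a non-sibilant consonant → -ag → *pivatefag*.
The final consonant of the agentive form *pivatefag* is /g/, which is velar/glottal, so the plural suffix is -bar, giving *pivatefagbar*.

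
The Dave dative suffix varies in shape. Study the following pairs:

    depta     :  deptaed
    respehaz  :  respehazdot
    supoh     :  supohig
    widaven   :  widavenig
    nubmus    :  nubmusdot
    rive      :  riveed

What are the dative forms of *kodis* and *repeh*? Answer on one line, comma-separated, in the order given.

The pattern is sibilance of the final sound: -dot when the stem ends in a sibilant (*respehaz*, *nubmus*); -ig when the stem ends in a non-sibilant consonant (*supoh*, *widaven*); -ed when the stem ends in a vowel (*depta*, *rive*).
*kodis*: final sound = /s/, a sibilant → -dot → *kodisdot*.
*repeh* — final sound /h/ (a non-sibilant consonant) → -ig → *repehig*.

kodisdot, repehig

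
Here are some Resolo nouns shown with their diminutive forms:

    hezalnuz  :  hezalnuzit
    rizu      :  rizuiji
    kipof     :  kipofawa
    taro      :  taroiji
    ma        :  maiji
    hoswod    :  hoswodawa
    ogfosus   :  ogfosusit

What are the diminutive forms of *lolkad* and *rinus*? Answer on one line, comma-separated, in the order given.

The suffix is conditioned by the final sound: -it when the stem ends in a sibilant (*hezalnuz*, *ogfosus*); -awa when the stem ends in a non-sibilant consonant (*kipof*, *hoswod*); -iji when the stem ends in a vowel (*rizu*, *taro*, *ma*).
*lolkad*: final sound = /d/, a non-sibilant consonant → -awa → *lolkadawa*.
*rinus* — final sound /s/ (a sibilant) → -it → *rinusit*.

lolkadawa, rinusit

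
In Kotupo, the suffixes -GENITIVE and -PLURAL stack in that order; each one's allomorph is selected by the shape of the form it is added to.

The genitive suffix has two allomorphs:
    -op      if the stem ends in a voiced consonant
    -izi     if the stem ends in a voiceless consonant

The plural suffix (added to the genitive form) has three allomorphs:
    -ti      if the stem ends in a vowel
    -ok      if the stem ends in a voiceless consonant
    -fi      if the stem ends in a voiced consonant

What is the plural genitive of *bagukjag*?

*bagukjag* — final consonant /g/ (voiced) → -op → *bagukjagop*.
The genitive form *bagukjagop*: final sound = /p/, a voiceless consonant → -ok → *bagukjagopok*.

bagukjagopok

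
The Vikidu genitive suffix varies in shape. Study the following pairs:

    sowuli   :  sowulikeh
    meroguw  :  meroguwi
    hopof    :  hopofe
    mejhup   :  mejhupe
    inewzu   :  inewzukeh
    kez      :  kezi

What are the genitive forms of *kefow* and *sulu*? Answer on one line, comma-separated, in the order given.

The pattern is voicing of the final sound: -e when the stem ends in a voiceless consonant (*hopof*, *mejhup*); -i when the stem ends in a voiced consonant (*meroguw*, *kez*); -keh when the stem ends in a vowel (*sowuli*, *inewzu*).
*kefow* — final sound /w/ (a voiced consonant) → -i → *kefowi*.
Since the final sound of *sulu* is /u/ (a vowel), it takes -keh, giving *sulukeh*.

kefowi, sulukeh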